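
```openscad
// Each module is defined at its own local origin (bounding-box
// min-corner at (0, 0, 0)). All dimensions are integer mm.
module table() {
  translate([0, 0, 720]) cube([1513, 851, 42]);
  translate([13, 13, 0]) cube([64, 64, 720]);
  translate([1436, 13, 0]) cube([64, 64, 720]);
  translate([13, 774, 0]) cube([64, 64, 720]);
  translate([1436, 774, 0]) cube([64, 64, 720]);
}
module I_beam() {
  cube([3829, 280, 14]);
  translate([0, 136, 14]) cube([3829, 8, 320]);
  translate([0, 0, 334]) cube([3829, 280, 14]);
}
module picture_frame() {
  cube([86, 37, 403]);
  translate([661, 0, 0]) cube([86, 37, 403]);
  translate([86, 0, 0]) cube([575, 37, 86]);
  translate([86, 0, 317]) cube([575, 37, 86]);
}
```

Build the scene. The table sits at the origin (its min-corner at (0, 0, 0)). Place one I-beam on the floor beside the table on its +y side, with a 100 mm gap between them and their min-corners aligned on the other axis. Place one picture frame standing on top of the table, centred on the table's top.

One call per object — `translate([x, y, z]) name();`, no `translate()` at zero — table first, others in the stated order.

table();
translate([0, 951, 0]) I_beam();
translate([383, 407, 762]) picture_frame();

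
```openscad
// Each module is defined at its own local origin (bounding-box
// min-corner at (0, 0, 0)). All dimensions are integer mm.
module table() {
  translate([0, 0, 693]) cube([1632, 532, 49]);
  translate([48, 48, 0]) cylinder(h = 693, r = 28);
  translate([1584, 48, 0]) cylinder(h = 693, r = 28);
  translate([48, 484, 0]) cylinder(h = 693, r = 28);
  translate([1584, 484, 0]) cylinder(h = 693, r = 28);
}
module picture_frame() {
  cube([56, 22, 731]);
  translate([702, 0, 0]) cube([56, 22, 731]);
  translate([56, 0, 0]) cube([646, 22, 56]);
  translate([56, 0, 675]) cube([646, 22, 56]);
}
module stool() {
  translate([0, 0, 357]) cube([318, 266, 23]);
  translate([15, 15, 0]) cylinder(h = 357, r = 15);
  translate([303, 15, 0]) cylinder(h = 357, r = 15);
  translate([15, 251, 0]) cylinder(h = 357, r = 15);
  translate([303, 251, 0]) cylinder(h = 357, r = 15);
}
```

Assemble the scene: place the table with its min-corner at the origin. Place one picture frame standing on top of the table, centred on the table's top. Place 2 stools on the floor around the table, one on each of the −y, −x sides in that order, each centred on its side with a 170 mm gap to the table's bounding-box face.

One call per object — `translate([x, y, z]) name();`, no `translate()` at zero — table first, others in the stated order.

table();
translate([437, 255, 742]) picture_frame();
translate([657, -436, 0]) stool();
translate([-488, 133, 0]) stool();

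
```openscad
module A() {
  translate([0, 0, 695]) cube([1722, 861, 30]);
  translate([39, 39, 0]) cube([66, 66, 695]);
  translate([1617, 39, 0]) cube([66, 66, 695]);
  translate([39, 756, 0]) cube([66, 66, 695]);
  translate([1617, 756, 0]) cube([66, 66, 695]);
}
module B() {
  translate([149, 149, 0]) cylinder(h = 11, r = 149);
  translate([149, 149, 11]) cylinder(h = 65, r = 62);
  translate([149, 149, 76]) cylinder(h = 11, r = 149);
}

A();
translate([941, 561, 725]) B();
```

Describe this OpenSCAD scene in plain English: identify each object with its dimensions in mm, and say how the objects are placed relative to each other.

A is a rectangular dining table. The top is 1722×861×30 mm with its upper surface at z = 725 mm. It stands on four 66×66 mm square legs, each inset 39 mm from the nearest pair of top edges, running from the floor to the underside of the top.

B is a spool: two coaxial disc flanges of radius 149 mm and thickness 11 mm, joined by a core cylinder of radius 62 mm and height 65 mm. The lower flange rests on z = 0 and the three cylinders share a vertical axis.

The spool is on top of the table.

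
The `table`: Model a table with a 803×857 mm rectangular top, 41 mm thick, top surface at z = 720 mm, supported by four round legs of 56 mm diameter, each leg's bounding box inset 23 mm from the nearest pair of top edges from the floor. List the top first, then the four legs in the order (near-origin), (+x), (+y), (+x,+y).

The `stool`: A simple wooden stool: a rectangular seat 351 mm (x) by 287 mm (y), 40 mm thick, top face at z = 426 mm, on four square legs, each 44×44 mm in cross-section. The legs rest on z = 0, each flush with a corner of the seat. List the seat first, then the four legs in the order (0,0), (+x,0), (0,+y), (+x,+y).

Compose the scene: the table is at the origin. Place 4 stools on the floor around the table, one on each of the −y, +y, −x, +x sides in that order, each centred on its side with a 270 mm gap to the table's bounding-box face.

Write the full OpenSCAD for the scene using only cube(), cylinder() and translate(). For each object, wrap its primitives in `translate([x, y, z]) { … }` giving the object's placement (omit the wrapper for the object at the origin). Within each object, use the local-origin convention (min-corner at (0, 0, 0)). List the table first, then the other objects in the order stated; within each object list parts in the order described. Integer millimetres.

translate([0, 0, 679]) cube([803, 857, 41]);
translate([51, 51, 0]) cylinder(h = 679, r = 28);
translate([752, 51, 0]) cylinder(h = 679, r = 28);
translate([51, 806, 0]) cylinder(h = 679, r = 28);
translate([752, 806, 0]) cylinder(h = 679, r = 28);
translate([226, -557, 0]) {
  translate([0, 0, 386]) cube([351, 287, 40]);
  cube([44, 44, 386]);
  translate([307, 0, 0]) cube([44, 44, 386]);
  translate([0, 243, 0]) cube([44, 44, 386]);
  translate([307, 243, 0]) cube([44, 44, 386]);
}
translate([226, 1127, 0]) {
  translate([0, 0, 386]) cube([351, 287, 40]);
  cube([44, 44, 386]);
  translate([307, 0, 0]) cube([44, 44, 386]);
  translate([0, 243, 0]) cube([44, 44, 386]);
  translate([307, 243, 0]) cube([44, 44, 386]);
}
translate([-621, 285, 0]) {
  translate([0, 0, 386]) cube([351, 287, 40]);
  cube([44, 44, 386]);
  translate([307, 0, 0]) cube([44, 44, 386]);
  translate([0, 243, 0]) cube([44, 44, 386]);
  translate([307, 243, 0]) cube([44, 44, 386]);
}
translate([1073, 285, 0]) {
  translate([0, 0, 386]) cube([351, 287, 40]);
  cube([44, 44, 386]);
  translate([307, 0, 0]) cube([44, 44, 386]);
  translate([0, 243, 0]) cube([44, 44, 386]);
  translate([307, 243, 0]) cube([44, 44, 386]);
}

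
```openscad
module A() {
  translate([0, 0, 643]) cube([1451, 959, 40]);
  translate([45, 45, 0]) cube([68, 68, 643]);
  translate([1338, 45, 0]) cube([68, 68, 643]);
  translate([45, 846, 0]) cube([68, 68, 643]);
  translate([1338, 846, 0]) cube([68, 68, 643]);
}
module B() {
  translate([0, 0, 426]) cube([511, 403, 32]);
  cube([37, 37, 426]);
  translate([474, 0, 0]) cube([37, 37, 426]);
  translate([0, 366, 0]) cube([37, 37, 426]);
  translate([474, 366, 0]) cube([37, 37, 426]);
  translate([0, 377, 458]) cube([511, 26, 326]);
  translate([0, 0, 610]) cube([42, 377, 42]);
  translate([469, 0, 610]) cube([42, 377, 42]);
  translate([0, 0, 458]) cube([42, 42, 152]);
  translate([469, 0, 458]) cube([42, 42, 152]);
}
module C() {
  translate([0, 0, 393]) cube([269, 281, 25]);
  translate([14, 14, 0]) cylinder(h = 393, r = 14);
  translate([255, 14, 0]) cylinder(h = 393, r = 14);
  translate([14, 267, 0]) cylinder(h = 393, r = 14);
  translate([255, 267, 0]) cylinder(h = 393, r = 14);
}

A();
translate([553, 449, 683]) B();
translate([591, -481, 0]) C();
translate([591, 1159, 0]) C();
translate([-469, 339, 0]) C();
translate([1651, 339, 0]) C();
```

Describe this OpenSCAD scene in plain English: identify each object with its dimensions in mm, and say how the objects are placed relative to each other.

A is a table: top 1451 mm (x) × 959 mm (y), 40 mm thick, upper face at z = 683 mm, on four 68×68 mm square legs, each inset 45 mm from the nearest pair of top edges, running from z = 0 to the bottom of the top.

B is a chair. The seat is a 511×403×32 mm slab with its top at z = 458 mm, on four 37×37 mm corner legs (flush with the seat edges, standing on z = 0). A flat backrest 26 mm thick, 326 mm tall, spans the full seat width and rises from the seat top along its +y edge, rear face flush with the rear of the seat. Two armrests of 42×42 mm section run along each side from the seat's front edge to the front of the backrest, top faces 194 mm above the seat top and outer faces flush with the seat's x-edges; a 42×42 mm post under the front of each armrest stands on the seat at the front corner.

C is a simple wooden stool: a rectangular seat 269 mm (x) by 281 mm (y), 25 mm thick, top face at z = 418 mm, on four round legs, each 28 mm in diameter. The legs rest on z = 0, each leg's axis is inset half a diameter from the nearest pair of seat edges (so the leg's bounding box is flush with the corner).

The chair is on top of the table. Four stools sit around the table at the −y, +y, −x, +x sides.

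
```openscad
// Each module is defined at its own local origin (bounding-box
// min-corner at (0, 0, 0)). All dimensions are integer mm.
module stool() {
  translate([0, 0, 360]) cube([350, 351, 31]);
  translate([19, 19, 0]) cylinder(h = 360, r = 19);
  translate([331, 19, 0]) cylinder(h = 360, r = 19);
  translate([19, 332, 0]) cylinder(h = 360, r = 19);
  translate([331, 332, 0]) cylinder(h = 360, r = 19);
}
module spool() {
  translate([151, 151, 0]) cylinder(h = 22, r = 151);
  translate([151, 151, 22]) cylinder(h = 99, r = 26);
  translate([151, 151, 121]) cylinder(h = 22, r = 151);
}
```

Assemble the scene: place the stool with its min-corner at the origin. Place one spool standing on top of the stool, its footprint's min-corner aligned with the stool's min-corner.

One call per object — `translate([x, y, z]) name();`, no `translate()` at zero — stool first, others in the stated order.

stool();
translate([0, 0, 391]) spool();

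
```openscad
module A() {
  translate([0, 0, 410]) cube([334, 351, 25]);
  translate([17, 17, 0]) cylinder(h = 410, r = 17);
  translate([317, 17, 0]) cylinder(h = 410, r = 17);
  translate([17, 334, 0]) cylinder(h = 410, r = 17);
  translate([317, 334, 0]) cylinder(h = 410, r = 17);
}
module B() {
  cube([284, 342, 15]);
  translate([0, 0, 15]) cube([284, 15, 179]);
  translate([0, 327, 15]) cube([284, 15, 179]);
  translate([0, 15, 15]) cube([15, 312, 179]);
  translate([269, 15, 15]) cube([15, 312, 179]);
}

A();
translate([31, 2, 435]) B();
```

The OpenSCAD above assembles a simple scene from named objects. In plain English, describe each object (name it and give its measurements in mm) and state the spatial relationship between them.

A is a four-legged stool. The seat is a 334×351×25 mm slab whose top surface is at z = 435 mm; four round legs, each 34 mm in diameter, run from the floor (z = 0) to the underside of the seat, each leg's axis is inset half a diameter from the nearest pair of seat edges (so the leg's bounding box is flush with the corner).

B is an open storage box with external size 284×342×194 mm and wall thickness 15 mm (the base is also 15 mm thick). The base covers the whole footprint; the four walls stand on the base, with the y-facing walls full-width and the x-facing walls fitting between their inner faces.

The open box is on top of the stool.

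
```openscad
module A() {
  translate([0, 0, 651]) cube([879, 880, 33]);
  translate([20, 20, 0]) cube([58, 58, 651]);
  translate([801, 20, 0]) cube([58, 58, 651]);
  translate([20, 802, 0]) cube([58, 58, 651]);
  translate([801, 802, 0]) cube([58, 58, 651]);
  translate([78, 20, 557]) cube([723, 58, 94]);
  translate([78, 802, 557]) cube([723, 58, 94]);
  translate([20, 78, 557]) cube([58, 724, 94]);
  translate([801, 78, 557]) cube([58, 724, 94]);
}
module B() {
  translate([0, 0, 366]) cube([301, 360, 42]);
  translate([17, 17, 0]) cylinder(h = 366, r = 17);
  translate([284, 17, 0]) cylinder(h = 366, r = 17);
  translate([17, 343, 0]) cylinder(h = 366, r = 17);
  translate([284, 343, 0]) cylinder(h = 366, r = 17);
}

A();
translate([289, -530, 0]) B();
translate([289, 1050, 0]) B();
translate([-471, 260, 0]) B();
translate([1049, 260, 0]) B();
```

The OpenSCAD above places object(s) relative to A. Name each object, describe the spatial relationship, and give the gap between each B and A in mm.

A is a table. B is a stool. Four stools sit around the table at the −y, +y, −x, +x sides. The gap between each stool and the table is 170 mm.

Each stool's nearest face is 170 mm from the table's bounding box.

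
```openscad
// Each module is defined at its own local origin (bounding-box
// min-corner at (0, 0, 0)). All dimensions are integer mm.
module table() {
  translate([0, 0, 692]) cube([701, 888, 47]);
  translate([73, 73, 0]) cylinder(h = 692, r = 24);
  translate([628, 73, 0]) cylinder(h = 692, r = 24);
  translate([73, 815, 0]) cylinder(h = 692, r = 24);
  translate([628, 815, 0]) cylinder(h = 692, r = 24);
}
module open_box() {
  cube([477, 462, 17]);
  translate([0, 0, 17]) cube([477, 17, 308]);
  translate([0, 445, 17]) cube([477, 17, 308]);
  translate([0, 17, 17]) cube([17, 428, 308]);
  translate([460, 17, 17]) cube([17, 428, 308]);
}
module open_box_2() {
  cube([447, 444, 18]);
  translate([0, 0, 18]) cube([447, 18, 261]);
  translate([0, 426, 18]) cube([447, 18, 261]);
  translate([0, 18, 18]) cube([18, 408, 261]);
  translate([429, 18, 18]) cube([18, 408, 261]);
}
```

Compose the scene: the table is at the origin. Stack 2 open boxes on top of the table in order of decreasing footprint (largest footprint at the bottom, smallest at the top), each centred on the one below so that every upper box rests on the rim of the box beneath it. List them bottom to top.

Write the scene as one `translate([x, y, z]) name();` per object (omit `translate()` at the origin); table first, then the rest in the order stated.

table();
translate([112, 213, 739]) open_box();
translate([127, 222, 1064]) open_box_2();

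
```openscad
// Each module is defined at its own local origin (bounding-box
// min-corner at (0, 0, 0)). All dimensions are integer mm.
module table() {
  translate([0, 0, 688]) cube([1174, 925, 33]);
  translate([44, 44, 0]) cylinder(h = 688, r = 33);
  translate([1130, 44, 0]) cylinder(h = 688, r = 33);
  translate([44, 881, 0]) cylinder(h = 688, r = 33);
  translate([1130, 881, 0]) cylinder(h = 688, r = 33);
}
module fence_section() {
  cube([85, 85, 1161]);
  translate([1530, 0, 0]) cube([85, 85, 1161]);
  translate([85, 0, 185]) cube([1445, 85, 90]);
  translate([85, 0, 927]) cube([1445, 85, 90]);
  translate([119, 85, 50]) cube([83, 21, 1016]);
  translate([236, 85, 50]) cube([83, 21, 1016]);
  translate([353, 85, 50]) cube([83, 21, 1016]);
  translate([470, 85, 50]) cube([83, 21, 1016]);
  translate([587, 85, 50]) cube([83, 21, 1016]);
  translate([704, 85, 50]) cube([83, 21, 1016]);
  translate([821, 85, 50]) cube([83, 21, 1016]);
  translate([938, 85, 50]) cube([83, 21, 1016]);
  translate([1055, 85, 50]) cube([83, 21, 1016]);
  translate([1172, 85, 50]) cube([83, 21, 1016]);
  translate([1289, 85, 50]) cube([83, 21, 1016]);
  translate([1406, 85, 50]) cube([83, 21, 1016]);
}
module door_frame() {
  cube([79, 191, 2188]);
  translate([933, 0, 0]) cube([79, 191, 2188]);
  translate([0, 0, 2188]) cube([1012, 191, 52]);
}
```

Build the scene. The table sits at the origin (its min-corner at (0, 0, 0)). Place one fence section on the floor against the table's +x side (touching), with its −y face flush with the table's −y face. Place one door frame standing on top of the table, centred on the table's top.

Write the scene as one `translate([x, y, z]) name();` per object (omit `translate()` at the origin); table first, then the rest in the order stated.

table();
translate([1174, 0, 0]) fence_section();
translate([81, 367, 721]) door_frame();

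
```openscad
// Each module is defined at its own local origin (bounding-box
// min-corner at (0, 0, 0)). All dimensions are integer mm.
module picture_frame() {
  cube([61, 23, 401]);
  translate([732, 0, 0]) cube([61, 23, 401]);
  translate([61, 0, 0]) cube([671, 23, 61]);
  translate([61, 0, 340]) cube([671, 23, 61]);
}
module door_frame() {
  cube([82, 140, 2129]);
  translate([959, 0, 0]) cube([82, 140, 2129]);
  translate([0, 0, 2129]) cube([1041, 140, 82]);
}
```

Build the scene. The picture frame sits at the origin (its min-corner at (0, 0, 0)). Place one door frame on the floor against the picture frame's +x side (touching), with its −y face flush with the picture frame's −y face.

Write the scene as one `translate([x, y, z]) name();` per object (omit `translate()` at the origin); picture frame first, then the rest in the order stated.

picture_frame();
translate([793, 0, 0]) door_frame();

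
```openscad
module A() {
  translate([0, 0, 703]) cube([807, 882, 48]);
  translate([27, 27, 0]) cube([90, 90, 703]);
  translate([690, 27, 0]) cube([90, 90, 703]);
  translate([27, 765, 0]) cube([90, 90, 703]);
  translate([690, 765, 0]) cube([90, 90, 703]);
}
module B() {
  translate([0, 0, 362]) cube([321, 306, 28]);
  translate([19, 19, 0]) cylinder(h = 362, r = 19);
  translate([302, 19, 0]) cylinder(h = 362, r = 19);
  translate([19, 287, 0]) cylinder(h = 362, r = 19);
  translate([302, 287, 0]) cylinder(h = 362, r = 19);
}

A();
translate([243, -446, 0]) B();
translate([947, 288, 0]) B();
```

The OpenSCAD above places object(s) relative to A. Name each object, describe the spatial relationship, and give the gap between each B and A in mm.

A is a table. B is a stool. Two stools sit around the table at the −y, +x sides. The gap between each stool and the table is 140 mm.

Each stool's nearest face is 140 mm from the table's bounding box.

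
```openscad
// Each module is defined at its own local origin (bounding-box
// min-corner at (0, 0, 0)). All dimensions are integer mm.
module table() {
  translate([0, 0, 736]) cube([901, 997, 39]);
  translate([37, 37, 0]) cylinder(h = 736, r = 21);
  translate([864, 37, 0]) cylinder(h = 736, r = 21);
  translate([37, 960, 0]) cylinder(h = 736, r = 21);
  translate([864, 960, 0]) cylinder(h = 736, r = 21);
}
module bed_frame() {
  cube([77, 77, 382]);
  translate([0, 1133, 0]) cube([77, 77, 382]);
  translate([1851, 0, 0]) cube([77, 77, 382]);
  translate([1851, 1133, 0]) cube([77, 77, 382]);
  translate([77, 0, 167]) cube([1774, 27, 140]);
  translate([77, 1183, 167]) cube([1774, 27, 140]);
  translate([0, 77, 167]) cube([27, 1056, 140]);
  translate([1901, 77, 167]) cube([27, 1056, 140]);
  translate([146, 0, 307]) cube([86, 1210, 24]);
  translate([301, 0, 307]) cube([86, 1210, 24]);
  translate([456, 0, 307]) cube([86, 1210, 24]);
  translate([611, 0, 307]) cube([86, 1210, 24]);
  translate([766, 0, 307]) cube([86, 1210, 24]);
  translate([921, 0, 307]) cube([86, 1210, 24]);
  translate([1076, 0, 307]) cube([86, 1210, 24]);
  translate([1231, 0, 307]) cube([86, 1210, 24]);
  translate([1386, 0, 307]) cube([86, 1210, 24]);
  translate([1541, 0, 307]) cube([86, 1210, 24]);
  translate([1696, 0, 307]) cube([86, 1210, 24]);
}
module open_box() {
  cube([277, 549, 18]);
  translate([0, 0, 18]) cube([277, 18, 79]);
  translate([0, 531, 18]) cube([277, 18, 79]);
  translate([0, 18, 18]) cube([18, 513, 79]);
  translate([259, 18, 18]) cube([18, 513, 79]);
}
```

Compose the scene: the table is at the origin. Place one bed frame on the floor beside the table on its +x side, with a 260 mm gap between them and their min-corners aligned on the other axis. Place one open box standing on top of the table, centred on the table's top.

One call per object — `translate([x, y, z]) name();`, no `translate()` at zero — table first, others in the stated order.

table();
translate([1161, 0, 0]) bed_frame();
translate([312, 224, 775]) open_box();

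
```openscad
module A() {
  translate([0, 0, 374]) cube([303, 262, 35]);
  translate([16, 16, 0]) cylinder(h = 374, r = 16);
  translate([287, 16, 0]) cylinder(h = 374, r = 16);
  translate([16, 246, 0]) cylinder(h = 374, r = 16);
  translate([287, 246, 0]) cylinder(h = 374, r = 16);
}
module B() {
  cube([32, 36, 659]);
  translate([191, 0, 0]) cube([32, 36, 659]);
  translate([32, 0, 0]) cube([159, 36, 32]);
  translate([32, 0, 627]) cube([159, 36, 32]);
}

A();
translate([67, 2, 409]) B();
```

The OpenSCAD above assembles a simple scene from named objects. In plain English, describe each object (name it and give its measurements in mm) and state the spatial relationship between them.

A is a four-legged stool. The seat is 303×262 mm, 35 mm thick, top at z = 409 mm. It stands on four round legs, each 32 mm in diameter, from z = 0 to the seat underside, each leg's axis is inset half a diameter from the nearest pair of seat edges (so the leg's bounding box is flush with the corner).

B is a rectangular picture frame lying in the x–z plane (depth along y). The opening is 159 mm wide (x) by 595 mm tall (z), surrounded by a border 32 mm wide on all four sides. The frame is 36 mm deep and is made of two full-height vertical stiles with two horizontal rails fitted between them.

The picture frame is on top of the stool.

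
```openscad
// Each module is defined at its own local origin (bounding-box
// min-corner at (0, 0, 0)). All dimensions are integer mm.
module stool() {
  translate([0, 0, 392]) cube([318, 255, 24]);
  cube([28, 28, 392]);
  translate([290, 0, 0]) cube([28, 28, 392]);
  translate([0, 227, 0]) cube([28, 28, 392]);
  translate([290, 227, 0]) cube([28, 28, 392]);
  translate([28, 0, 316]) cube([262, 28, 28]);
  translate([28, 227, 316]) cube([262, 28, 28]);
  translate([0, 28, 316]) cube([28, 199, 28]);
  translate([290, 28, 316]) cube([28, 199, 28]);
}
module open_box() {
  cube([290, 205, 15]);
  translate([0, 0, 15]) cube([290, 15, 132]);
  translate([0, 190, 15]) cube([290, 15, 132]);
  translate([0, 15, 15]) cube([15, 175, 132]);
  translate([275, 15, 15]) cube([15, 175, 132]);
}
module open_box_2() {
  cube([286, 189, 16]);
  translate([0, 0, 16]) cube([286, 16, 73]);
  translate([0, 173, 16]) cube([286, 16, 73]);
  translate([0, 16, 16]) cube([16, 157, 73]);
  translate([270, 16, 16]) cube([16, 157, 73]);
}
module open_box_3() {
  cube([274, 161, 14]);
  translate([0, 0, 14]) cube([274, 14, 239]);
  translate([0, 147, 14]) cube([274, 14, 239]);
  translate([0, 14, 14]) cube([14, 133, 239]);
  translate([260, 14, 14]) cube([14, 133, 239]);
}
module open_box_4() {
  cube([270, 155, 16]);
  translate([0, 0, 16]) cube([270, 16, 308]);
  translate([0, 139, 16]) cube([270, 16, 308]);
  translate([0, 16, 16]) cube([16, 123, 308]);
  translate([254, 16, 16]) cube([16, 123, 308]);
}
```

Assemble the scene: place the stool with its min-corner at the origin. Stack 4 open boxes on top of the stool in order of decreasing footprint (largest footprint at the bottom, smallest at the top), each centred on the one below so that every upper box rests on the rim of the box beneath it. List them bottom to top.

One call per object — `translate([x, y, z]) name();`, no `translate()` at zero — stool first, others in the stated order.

stool();
translate([14, 25, 416]) open_box();
translate([16, 33, 563]) open_box_2();
translate([22, 47, 652]) open_box_3();
translate([24, 50, 905]) open_box_4();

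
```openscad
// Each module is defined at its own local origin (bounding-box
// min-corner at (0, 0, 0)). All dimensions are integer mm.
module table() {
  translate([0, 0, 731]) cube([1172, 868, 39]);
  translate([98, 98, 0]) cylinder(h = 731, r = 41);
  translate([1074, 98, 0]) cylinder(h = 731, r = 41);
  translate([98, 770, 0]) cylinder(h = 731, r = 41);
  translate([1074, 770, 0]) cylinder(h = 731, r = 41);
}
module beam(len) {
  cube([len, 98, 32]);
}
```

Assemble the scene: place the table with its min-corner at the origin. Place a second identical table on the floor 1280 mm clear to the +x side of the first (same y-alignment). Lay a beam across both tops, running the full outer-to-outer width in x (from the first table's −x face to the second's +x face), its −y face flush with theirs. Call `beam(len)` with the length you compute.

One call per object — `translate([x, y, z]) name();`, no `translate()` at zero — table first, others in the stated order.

table();
translate([2452, 0, 0]) table();
translate([0, 0, 770]) beam(3624);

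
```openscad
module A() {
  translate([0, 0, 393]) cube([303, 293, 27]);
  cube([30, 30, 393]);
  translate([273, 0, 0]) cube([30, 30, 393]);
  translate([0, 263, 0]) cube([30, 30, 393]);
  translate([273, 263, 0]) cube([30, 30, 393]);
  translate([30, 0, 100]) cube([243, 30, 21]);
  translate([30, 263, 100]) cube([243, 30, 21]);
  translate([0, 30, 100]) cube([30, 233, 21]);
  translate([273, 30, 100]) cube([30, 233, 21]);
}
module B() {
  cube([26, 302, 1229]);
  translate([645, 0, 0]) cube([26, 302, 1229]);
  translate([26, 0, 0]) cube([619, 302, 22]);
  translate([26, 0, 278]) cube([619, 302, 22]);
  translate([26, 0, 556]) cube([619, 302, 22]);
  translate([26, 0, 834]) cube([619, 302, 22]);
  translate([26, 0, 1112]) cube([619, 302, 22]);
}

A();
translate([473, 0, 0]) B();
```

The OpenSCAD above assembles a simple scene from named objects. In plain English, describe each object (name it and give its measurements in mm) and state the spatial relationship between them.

A is a simple wooden stool: a rectangular seat 303 mm (x) by 293 mm (y), 27 mm thick, top face at z = 420 mm, on four square legs, each 30×30 mm in cross-section. The legs rest on z = 0, each flush with a corner of the seat. Four stretchers, 30 mm wide and 21 mm tall, connect adjacent legs with their undersides at z = 100 mm, each running between the inner faces of the legs it joins and aligned with the legs' outer faces on the other axis.

B is a bookshelf 671 mm wide overall, 302 mm deep and 1229 mm tall. The two sides are 26 mm thick vertical panels. 5 horizontal shelves of 22 mm thickness span between the inner faces of the sides; the lowest shelf sits on the floor and shelves are stacked with a clear vertical gap of 256 mm between each pair.

The bookshelf is on the floor beside the stool on its +x side.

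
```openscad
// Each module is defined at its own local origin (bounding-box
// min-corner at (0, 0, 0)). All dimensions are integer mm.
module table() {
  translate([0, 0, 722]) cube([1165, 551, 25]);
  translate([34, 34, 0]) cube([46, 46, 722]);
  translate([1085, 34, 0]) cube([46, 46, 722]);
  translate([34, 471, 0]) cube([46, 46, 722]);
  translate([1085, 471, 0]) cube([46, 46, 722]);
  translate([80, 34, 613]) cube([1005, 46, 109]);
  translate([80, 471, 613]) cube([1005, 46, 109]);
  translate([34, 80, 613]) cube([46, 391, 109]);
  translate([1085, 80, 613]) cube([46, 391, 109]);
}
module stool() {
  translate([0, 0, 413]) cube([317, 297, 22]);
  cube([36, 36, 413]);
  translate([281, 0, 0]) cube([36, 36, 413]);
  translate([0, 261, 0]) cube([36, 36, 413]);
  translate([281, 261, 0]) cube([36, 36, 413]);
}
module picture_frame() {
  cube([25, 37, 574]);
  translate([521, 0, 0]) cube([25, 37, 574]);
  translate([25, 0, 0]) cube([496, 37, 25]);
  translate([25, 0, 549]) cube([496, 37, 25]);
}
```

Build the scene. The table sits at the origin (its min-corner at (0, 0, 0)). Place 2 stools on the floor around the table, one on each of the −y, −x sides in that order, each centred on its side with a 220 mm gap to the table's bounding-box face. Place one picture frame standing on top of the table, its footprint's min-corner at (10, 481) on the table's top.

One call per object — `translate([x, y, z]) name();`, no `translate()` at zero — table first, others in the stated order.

table();
translate([424, -517, 0]) stool();
translate([-537, 127, 0]) stool();
translate([10, 481, 747]) picture_frame();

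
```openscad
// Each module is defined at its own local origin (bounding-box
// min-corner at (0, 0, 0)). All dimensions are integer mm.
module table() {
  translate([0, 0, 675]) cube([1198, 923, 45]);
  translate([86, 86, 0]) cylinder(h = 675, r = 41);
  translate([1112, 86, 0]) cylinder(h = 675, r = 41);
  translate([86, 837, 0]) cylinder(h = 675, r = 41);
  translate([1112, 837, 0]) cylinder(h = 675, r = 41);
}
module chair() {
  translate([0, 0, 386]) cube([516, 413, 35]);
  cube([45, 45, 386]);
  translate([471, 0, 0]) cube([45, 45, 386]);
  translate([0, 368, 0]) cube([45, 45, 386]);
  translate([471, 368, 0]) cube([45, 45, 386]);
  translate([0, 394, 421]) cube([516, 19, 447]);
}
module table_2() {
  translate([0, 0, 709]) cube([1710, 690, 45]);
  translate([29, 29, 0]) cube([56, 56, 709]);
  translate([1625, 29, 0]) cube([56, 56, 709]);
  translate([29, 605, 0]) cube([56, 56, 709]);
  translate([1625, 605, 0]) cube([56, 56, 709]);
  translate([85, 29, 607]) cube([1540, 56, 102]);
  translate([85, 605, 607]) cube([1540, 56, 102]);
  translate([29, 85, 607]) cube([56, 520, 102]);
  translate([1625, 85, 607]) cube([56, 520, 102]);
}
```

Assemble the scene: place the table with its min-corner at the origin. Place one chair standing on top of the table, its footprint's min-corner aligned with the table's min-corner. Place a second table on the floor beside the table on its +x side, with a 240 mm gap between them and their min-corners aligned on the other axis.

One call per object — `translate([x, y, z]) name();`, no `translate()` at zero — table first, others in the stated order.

table();
translate([0, 0, 720]) chair();
translate([1438, 0, 0]) table_2();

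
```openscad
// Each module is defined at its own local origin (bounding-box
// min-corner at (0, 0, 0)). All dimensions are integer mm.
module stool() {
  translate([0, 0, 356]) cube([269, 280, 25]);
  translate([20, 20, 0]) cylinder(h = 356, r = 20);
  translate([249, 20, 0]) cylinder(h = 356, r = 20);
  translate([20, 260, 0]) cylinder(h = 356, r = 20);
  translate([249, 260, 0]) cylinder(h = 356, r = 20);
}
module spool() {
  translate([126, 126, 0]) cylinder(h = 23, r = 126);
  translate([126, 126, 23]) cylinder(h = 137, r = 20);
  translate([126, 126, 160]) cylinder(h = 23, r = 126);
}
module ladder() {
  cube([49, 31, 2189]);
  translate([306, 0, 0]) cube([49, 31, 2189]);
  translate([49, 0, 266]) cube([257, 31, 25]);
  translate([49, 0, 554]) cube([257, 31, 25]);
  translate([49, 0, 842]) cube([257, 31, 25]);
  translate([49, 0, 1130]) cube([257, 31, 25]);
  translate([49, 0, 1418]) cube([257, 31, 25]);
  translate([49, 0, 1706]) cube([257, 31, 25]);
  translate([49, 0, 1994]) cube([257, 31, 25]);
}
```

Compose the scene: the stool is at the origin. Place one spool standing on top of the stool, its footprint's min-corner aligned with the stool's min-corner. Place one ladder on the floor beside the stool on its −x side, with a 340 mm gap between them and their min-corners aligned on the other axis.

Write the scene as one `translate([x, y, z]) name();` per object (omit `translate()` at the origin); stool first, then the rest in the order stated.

stool();
translate([0, 0, 381]) spool();
translate([-695, 0, 0]) ladder();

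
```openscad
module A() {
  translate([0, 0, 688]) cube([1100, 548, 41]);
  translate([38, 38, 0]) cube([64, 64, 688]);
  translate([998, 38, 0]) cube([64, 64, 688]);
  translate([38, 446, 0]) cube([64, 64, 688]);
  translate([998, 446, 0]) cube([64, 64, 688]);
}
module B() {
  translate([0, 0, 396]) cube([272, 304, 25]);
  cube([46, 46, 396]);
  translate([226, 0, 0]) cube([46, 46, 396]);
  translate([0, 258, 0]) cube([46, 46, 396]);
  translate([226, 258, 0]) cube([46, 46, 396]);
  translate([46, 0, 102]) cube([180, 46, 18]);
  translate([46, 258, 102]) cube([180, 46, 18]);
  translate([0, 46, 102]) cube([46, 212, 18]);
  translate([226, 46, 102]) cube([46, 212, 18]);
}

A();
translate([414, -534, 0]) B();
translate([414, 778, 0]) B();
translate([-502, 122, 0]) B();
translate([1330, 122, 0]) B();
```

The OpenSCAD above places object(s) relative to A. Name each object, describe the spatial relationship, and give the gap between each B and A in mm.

A is a table. B is a stool. Four stools sit around the table at the −y, +y, −x, +x sides. The gap between each stool and the table is 230 mm.

Each stool's nearest face is 230 mm from the table's bounding box.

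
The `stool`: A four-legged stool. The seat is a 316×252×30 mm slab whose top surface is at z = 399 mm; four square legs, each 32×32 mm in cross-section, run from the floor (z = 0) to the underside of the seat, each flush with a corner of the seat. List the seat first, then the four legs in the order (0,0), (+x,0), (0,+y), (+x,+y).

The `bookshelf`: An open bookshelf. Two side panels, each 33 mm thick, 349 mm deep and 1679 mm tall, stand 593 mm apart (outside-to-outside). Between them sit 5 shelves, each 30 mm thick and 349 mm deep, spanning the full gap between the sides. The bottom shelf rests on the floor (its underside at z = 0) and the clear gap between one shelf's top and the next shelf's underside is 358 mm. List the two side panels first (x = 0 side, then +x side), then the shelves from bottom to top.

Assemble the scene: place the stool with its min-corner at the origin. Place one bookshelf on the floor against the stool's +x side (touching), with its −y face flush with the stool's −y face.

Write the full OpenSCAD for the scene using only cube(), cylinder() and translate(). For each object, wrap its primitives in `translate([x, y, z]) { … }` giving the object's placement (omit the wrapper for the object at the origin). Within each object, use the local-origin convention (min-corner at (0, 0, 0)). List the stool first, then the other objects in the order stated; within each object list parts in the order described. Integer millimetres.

translate([0, 0, 369]) cube([316, 252, 30]);
cube([32, 32, 369]);
translate([284, 0, 0]) cube([32, 32, 369]);
translate([0, 220, 0]) cube([32, 32, 369]);
translate([284, 220, 0]) cube([32, 32, 369]);
translate([316, 0, 0]) {
  cube([33, 349, 1679]);
  translate([560, 0, 0]) cube([33, 349, 1679]);
  translate([33, 0, 0]) cube([527, 349, 30]);
  translate([33, 0, 388]) cube([527, 349, 30]);
  translate([33, 0, 776]) cube([527, 349, 30]);
  translate([33, 0, 1164]) cube([527, 349, 30]);
  translate([33, 0, 1552]) cube([527, 349, 30]);
}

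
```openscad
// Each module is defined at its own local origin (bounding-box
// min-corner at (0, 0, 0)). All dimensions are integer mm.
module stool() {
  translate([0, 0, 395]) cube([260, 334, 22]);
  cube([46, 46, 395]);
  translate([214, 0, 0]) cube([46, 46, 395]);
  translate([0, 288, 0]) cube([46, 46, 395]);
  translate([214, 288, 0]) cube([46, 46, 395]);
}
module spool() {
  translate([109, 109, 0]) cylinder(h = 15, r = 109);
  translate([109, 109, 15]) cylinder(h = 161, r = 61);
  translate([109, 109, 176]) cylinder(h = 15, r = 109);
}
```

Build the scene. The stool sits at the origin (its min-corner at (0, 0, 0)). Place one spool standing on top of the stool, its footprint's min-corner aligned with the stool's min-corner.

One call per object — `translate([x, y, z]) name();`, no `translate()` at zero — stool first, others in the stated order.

stool();
translate([0, 0, 417]) spool();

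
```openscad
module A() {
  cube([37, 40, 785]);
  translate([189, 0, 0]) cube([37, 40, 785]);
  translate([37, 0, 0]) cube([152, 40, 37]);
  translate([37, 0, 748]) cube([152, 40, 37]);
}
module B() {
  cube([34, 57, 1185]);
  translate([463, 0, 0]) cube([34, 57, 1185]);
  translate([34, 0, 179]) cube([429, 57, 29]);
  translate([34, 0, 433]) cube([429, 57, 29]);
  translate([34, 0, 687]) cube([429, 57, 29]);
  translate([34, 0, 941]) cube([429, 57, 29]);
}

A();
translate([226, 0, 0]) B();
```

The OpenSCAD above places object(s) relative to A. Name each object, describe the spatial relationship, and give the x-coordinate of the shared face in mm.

A is a picture frame. B is a ladder. The ladder is against the picture frame's +x side, with their −y faces flush. The x-coordinate of the shared face is 226 mm.

The picture frame's +x face and the ladder's −x face are both at x = 226 mm.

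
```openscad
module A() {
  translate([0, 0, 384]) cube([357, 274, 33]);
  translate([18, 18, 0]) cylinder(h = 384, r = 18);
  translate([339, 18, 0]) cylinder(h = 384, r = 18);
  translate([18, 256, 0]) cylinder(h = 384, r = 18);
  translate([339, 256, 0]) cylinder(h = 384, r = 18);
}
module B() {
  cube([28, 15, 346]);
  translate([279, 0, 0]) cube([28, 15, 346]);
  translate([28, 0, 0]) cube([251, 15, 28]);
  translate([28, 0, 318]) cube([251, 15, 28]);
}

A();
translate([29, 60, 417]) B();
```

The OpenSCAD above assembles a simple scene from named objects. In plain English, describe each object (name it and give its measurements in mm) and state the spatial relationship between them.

A is a four-legged stool. The seat is a 357×274×33 mm slab whose top surface is at z = 417 mm; four round legs, each 36 mm in diameter, run from the floor (z = 0) to the underside of the seat, each leg's axis is inset half a diameter from the nearest pair of seat edges (so the leg's bounding box is flush with the corner).

B is a rectangular picture frame lying in the x–z plane (depth along y). The opening is 251 mm wide (x) by 290 mm tall (z), surrounded by a border 28 mm wide on all four sides. The frame is 15 mm deep and is made of two full-height vertical stiles with two horizontal rails fitted between them.

The picture frame is on top of the stool.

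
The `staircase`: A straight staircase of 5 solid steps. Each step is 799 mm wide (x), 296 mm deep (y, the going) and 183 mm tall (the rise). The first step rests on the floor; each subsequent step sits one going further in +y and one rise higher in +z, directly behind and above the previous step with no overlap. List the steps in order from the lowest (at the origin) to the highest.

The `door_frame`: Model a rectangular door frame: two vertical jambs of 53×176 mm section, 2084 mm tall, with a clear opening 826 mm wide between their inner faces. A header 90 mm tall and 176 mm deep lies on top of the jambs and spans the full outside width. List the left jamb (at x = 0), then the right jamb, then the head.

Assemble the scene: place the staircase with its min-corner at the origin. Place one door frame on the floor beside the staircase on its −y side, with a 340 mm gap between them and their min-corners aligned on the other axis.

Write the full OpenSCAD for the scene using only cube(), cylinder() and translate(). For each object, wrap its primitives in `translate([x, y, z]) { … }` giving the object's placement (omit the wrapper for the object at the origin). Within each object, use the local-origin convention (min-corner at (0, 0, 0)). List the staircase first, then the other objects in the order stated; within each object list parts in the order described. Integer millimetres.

cube([799, 296, 183]);
translate([0, 296, 183]) cube([799, 296, 183]);
translate([0, 592, 366]) cube([799, 296, 183]);
translate([0, 888, 549]) cube([799, 296, 183]);
translate([0, 1184, 732]) cube([799, 296, 183]);
translate([0, -516, 0]) {
  cube([53, 176, 2084]);
  translate([879, 0, 0]) cube([53, 176, 2084]);
  translate([0, 0, 2084]) cube([932, 176, 90]);
}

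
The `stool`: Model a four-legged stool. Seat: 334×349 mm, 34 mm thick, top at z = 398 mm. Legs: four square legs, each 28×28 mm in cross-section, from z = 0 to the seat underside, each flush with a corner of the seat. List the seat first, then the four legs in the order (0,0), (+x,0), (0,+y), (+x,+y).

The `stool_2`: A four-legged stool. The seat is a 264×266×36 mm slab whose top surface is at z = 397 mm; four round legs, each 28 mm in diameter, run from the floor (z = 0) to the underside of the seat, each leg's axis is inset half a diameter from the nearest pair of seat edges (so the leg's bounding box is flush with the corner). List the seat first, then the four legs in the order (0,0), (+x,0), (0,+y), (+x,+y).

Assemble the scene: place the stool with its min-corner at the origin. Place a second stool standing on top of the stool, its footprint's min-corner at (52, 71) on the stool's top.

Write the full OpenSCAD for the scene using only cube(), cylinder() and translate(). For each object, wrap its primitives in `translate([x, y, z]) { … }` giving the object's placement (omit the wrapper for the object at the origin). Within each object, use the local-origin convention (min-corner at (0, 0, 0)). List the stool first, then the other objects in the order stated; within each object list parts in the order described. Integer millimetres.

translate([0, 0, 364]) cube([334, 349, 34]);
cube([28, 28, 364]);
translate([306, 0, 0]) cube([28, 28, 364]);
translate([0, 321, 0]) cube([28, 28, 364]);
translate([306, 321, 0]) cube([28, 28, 364]);
translate([52, 71, 398]) {
  translate([0, 0, 361]) cube([264, 266, 36]);
  translate([14, 14, 0]) cylinder(h = 361, r = 14);
  translate([250, 14, 0]) cylinder(h = 361, r = 14);
  translate([14, 252, 0]) cylinder(h = 361, r = 14);
  translate([250, 252, 0]) cylinder(h = 361, r = 14);
}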